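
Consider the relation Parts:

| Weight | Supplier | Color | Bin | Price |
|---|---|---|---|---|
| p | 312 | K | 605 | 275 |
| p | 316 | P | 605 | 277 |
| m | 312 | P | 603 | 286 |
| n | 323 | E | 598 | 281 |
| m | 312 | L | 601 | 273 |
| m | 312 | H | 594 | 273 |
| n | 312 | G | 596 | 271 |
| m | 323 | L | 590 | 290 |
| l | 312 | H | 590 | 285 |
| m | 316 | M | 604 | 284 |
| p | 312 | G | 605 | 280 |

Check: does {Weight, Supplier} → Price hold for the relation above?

(Weight=p, Supplier=312): 2 rows → Price takes values {275, 280} — violation
(Weight=p, Supplier=316): 1 row → Price = 277 ✓
(Weight=m, Supplier=312): 3 rows → Price takes values {286, 273} — violation
(Weight=n, Supplier=323): 1 row → Price = 281 ✓
(Weight=n, Supplier=312): 1 row → Price = 271 ✓
(Weight=m, Supplier=323): 1 row → Price = 290 ✓
(Weight=l, Supplier=312): 1 row → Price = 285 ✓
(Weight=m, Supplier=316): 1 row → Price = 284 ✓
Two rows agree on {Weight, Supplier} but differ on Price, so {Weight, Supplier} → Price does not hold.

No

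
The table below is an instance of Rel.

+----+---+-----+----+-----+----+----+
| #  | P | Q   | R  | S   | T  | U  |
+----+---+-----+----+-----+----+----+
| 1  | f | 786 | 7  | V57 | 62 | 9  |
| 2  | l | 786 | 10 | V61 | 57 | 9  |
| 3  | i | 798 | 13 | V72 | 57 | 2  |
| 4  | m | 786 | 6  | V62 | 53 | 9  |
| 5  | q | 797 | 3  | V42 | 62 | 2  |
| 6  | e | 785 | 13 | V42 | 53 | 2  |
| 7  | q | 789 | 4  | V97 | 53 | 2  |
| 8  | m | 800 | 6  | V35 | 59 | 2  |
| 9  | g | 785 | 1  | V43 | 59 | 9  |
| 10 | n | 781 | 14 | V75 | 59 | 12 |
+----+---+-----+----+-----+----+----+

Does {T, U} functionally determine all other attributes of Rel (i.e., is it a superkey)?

Rows 6 and 7 have the same {T, U} value (T=53, U=2) but are distinct tuples, so {T, U} does not determine every attribute — not a superkey.

No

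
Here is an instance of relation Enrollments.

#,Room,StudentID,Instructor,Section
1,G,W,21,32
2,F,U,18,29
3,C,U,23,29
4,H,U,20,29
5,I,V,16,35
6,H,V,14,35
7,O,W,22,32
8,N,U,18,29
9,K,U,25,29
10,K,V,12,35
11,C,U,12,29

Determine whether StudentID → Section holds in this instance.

Yes

StudentID=W: rows 1, 7 → Section = 32, 32 ✓
StudentID=U: rows 2, 3, 4, 8, 9, 11 → Section = 29, 29, 29, 29, 29, 29 ✓
StudentID=V: rows 5, 6, 10 → Section = 35, 35, 35 ✓
Every StudentID value is associated with a single Section value, so StudentID → Section holds.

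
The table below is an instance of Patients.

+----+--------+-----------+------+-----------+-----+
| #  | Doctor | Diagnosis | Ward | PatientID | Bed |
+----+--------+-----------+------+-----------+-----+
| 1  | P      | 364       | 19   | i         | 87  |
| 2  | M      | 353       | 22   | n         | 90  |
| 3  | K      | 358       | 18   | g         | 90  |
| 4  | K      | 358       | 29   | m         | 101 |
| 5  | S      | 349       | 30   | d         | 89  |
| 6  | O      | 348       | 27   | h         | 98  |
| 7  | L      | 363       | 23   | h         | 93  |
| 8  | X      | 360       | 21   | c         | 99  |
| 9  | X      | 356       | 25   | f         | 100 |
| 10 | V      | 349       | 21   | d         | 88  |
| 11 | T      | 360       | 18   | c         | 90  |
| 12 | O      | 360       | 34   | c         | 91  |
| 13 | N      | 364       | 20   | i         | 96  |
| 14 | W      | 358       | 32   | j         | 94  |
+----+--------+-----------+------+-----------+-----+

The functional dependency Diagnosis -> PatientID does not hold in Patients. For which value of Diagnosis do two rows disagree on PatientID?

358

Diagnosis=364: rows 1, 13 → PatientID = i, i ✓
Diagnosis=353: row 2 → PatientID = n ✓
Diagnosis=358: rows 3, 4, 14 → PatientID takes values {g, m, j} — violation
Diagnosis=349: rows 5, 10 → PatientID = d, d ✓
Diagnosis=348: row 6 → PatientID = h ✓
Diagnosis=363: row 7 → PatientID = h ✓
Diagnosis=360: rows 8, 11, 12 → PatientID = c, c, c ✓
Diagnosis=356: row 9 → PatientID = f ✓
The only Diagnosis value with inconsistent PatientID is Diagnosis=358.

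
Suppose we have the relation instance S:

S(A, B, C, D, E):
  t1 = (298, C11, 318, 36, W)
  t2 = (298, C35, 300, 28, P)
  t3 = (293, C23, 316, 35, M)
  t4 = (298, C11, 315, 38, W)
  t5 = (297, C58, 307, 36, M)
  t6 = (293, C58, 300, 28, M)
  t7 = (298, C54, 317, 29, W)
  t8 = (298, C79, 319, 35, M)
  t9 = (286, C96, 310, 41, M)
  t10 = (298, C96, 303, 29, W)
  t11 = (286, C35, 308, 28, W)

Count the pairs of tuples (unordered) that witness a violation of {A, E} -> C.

(A=298, E=W): violating pairs (1,4), (1,7), (1,10), (4,7), (4,10), (7,10) — 6 pairs.
(A=293, E=M): violating pairs (3,6) — 1 pair.

7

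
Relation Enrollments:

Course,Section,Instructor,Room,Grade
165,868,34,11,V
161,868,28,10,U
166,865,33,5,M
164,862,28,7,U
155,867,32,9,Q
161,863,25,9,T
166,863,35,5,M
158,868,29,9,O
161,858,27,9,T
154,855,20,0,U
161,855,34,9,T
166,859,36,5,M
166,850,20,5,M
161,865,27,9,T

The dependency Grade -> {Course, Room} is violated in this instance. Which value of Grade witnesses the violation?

U

Grade=V: 1 row → {Course,Room} = (165, 11) ✓
Grade=U: 3 rows → {Course,Room} takes values {(161, 10), (164, 7), (154, 0)} — violation
Grade=M: 4 rows → {Course,Room} = (166, 5), (166, 5), (166, 5), (166, 5) ✓
Grade=Q: 1 row → {Course,Room} = (155, 9) ✓
Grade=T: 4 rows → {Course,Room} = (161, 9), (161, 9), (161, 9), (161, 9) ✓
Grade=O: 1 row → {Course,Room} = (158, 9) ✓
The only Grade value with inconsistent RHS is Grade=U.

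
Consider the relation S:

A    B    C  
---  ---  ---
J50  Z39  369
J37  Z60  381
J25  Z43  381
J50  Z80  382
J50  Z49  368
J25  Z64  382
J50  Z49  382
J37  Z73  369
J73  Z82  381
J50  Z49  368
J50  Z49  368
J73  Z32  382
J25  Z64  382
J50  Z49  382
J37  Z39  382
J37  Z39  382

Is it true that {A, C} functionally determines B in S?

No

(A=J50, C=369): 1 row → B = Z39 ✓
(A=J37, C=381): 1 row → B = Z60 ✓
(A=J25, C=381): 1 row → B = Z43 ✓
(A=J50, C=382): 3 rows → B takes values {Z80, Z49} — violation
(A=J50, C=368): 3 rows → B = Z49, Z49, Z49 ✓
(A=J25, C=382): 2 rows → B = Z64, Z64 ✓
(A=J37, C=369): 1 row → B = Z73 ✓
(A=J73, C=381): 1 row → B = Z82 ✓
(A=J73, C=382): 1 row → B = Z32 ✓
(A=J37, C=382): 2 rows → B = Z39, Z39 ✓
Two rows agree on {A, C} but differ on B, so {A, C} -> B does not hold.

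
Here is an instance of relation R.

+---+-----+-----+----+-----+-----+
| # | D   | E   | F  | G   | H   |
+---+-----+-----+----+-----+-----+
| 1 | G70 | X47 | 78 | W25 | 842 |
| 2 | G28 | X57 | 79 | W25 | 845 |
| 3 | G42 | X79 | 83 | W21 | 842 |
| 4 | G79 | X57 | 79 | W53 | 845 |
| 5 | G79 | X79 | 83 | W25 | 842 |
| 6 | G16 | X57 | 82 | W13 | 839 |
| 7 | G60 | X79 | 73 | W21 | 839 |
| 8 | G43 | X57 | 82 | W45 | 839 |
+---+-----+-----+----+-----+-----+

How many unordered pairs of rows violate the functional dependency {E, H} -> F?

(E=X57, H=845): all 2 rows agree on F — 0 pairs.
(E=X79, H=842): all 2 rows agree on F — 0 pairs.
(E=X57, H=839): all 2 rows agree on F — 0 pairs.

0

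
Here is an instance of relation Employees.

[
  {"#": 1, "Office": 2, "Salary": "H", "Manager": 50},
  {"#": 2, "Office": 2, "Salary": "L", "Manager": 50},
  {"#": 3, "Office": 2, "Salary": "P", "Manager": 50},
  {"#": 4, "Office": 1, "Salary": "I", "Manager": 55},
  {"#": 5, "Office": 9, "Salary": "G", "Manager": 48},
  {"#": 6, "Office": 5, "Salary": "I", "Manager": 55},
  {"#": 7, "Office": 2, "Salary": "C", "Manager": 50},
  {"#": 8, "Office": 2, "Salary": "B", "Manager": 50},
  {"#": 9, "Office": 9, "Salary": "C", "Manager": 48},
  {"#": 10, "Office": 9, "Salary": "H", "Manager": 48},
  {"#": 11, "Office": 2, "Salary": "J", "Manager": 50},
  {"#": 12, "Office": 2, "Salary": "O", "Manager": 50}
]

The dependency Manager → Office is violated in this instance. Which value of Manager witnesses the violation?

Manager=50: rows 1, 2, 3, 7, 8, 11, 12 → Office = 2, 2, 2, 2, 2, 2, 2 ✓
Manager=55: rows 4, 6 → Office takes values {1, 5} — violation
Manager=48: rows 5, 9, 10 → Office = 9, 9, 9 ✓
The only Manager value with inconsistent Office is Manager=55.

55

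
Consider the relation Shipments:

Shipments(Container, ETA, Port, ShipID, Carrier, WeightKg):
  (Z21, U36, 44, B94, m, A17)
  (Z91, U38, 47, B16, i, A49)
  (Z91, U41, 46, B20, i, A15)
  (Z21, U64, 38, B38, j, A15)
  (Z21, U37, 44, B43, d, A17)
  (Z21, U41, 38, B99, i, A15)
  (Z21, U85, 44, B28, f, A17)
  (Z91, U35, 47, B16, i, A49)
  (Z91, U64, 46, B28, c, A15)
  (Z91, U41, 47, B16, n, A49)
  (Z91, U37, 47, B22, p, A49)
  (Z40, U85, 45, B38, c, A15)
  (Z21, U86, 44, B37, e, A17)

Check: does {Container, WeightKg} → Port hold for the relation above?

Yes

(Container=Z21, WeightKg=A17): 4 rows → Port = 44, 44, 44, 44 ✓
(Container=Z91, WeightKg=A49): 4 rows → Port = 47, 47, 47, 47 ✓
(Container=Z91, WeightKg=A15): 2 rows → Port = 46, 46 ✓
(Container=Z21, WeightKg=A15): 2 rows → Port = 38, 38 ✓
(Container=Z40, WeightKg=A15): 1 row → Port = 45 ✓
Every {Container, WeightKg} value is associated with a single Port value, so {Container, WeightKg} → Port holds.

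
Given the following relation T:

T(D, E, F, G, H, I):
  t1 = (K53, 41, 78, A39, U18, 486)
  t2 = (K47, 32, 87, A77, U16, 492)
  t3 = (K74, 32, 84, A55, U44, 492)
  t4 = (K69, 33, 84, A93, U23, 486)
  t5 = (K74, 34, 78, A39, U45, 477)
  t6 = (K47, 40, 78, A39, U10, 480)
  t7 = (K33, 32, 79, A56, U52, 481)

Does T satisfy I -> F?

No

I=486: rows 1, 4 → F takes values {78, 84} — violation
I=492: rows 2, 3 → F takes values {87, 84} — violation
I=477: row 5 → F = 78 ✓
I=480: row 6 → F = 78 ✓
I=481: row 7 → F = 79 ✓
Two rows agree on I but differ on F, so I -> F does not hold.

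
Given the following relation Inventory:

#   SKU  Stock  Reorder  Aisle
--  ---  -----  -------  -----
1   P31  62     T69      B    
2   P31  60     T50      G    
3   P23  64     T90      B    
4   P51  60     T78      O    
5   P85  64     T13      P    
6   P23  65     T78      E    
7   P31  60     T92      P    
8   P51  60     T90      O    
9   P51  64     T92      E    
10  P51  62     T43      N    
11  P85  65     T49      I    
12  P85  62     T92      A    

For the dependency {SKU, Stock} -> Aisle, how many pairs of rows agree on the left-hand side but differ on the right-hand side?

1

(SKU=P31, Stock=60): violating pairs (2,7) — 1 pair.
(SKU=P51, Stock=60): all 2 rows agree on Aisle — 0 pairs.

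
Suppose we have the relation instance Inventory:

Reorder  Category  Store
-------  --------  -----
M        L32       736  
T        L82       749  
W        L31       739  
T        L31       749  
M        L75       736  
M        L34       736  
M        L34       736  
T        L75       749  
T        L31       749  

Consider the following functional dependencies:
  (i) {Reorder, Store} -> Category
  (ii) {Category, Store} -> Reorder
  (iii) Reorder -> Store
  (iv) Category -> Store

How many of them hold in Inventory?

2

(i) {Reorder, Store} -> Category: (Reorder=M, Store=736): 4 rows → Category takes values {L32, L75, L34} — violation; (Reorder=T, Store=749): 4 rows → Category takes values {L82, L31, L75} — violation — fails.
(ii) {Category, Store} -> Reorder: every LHS value maps to a single RHS value — holds.
(iii) Reorder -> Store: every LHS value maps to a single RHS value — holds.
(iv) Category -> Store: Category=L31: 3 rows → Store takes values {739, 749} — violation; Category=L75: 2 rows → Store takes values {736, 749} — violation — fails.
2 of the 4 dependencies hold.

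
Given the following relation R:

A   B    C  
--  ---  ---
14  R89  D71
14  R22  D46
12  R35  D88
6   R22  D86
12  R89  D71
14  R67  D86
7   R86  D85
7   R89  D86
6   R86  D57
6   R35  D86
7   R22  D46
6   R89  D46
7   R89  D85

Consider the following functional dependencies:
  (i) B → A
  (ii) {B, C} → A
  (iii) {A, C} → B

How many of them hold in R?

0

(i) B → A: B=R89: 5 rows → A takes values {14, 12, 7, 6} — violation; B=R22: 3 rows → A takes values {14, 6, 7} — violation; B=R35: 2 rows → A takes values {12, 6} — violation; B=R86: 2 rows → A takes values {7, 6} — violation — fails.
(ii) {B, C} → A: (B=R89, C=D71): 2 rows → A takes values {14, 12} — violation; (B=R22, C=D46): 2 rows → A takes values {14, 7} — violation — fails.
(iii) {A, C} → B: (A=6, C=D86): 2 rows → B takes values {R22, R35} — violation; (A=7, C=D85): 2 rows → B takes values {R86, R89} — violation — fails.
None of the 3 dependencies hold.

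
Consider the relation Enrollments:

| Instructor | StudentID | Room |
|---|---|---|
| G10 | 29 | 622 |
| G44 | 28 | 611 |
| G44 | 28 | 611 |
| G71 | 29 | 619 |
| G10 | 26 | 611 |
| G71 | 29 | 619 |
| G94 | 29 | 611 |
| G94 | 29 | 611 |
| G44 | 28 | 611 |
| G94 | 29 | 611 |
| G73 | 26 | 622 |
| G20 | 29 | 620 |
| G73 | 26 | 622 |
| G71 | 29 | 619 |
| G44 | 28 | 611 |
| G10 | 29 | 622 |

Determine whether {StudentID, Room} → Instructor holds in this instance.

(StudentID=29, Room=622): 2 rows → Instructor = G10, G10 ✓
(StudentID=28, Room=611): 4 rows → Instructor = G44, G44, G44, G44 ✓
(StudentID=29, Room=619): 3 rows → Instructor = G71, G71, G71 ✓
(StudentID=26, Room=611): 1 row → Instructor = G10 ✓
(StudentID=29, Room=611): 3 rows → Instructor = G94, G94, G94 ✓
(StudentID=26, Room=622): 2 rows → Instructor = G73, G73 ✓
(StudentID=29, Room=620): 1 row → Instructor = G20 ✓
Every {StudentID, Room} value is associated with a single Instructor value, so {StudentID, Room} → Instructor holds.

Yes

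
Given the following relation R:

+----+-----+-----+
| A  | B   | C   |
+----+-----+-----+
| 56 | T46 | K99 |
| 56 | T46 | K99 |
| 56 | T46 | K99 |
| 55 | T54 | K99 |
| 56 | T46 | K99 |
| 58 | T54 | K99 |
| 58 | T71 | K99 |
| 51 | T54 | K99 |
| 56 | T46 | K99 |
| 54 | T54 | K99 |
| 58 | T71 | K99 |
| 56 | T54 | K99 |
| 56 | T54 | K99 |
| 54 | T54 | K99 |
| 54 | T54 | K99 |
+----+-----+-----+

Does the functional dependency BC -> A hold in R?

(B=T46, C=K99): 5 rows → A = 56, 56, 56, 56, 56 ✓
(B=T54, C=K99): 8 rows → A takes values {55, 58, 51, 54, 56} — violation
(B=T71, C=K99): 2 rows → A = 58, 58 ✓
Two rows agree on BC but differ on A, so BC -> A does not hold.

No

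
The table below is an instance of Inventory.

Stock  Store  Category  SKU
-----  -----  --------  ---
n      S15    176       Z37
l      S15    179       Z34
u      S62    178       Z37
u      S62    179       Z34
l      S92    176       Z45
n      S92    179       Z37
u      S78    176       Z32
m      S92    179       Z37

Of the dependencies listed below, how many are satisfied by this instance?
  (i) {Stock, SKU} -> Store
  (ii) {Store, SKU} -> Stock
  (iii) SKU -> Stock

(i) {Stock, SKU} -> Store: (Stock=n, SKU=Z37): 2 rows → Store takes values {S15, S92} — violation — fails.
(ii) {Store, SKU} -> Stock: (Store=S92, SKU=Z37): 2 rows → Stock takes values {n, m} — violation — fails.
(iii) SKU -> Stock: SKU=Z37: 4 rows → Stock takes values {n, u, m} — violation; SKU=Z34: 2 rows → Stock takes values {l, u} — violation — fails.
None of the 3 dependencies hold.

0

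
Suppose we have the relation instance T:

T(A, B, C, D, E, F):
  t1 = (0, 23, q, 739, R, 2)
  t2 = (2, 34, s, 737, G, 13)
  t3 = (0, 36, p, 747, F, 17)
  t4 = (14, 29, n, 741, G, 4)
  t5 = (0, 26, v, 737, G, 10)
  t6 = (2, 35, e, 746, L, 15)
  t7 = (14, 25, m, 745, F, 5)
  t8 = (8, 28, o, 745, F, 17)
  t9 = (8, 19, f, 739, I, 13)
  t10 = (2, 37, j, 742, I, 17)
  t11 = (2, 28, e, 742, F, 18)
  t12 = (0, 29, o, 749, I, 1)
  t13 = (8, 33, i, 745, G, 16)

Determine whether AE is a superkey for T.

Yes

All 13 rows have distinct AE values, so AE → (all attributes) holds and AE is a superkey.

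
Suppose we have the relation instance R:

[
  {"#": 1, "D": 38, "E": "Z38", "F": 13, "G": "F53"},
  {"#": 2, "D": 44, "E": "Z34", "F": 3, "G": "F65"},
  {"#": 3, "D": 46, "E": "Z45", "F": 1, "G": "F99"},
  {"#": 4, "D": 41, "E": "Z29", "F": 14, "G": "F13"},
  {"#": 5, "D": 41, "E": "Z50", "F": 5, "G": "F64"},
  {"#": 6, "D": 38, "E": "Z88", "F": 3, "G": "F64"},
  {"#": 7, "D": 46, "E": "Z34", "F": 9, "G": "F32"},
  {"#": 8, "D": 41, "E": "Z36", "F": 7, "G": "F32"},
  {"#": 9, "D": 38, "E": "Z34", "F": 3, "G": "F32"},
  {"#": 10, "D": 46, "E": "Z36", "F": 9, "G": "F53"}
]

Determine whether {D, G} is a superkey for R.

All 10 rows have distinct {D, G} values, so {D, G} → (all attributes) holds and {D, G} is a superkey.

Yes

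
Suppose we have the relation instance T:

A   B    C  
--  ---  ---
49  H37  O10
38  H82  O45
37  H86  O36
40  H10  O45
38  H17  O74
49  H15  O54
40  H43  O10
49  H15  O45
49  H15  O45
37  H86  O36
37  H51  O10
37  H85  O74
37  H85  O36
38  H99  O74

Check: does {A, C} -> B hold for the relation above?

(A=49, C=O10): 1 row → B = H37 ✓
(A=38, C=O45): 1 row → B = H82 ✓
(A=37, C=O36): 3 rows → B takes values {H86, H85} — violation
(A=40, C=O45): 1 row → B = H10 ✓
(A=38, C=O74): 2 rows → B takes values {H17, H99} — violation
(A=49, C=O54): 1 row → B = H15 ✓
(A=40, C=O10): 1 row → B = H43 ✓
(A=49, C=O45): 2 rows → B = H15, H15 ✓
(A=37, C=O10): 1 row → B = H51 ✓
(A=37, C=O74): 1 row → B = H85 ✓
Two rows agree on {A, C} but differ on B, so {A, C} -> B does not hold.

No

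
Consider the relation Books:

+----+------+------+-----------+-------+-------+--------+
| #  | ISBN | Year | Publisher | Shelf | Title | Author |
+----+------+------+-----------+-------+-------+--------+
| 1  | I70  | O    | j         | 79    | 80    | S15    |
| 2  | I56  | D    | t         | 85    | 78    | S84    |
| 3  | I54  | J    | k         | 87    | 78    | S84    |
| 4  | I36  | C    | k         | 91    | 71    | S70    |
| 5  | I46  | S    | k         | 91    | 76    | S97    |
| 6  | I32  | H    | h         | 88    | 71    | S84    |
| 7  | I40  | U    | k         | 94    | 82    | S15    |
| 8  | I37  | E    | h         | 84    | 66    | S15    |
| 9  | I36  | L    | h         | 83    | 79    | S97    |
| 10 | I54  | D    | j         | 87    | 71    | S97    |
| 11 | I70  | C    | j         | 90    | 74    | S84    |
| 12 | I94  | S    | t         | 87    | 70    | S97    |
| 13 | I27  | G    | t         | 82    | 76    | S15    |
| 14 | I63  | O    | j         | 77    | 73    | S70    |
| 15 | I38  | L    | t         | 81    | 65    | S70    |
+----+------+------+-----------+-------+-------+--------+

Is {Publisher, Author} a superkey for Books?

Yes

All 15 rows have distinct {Publisher, Author} values, so {Publisher, Author} → (all attributes) holds and {Publisher, Author} is a superkey.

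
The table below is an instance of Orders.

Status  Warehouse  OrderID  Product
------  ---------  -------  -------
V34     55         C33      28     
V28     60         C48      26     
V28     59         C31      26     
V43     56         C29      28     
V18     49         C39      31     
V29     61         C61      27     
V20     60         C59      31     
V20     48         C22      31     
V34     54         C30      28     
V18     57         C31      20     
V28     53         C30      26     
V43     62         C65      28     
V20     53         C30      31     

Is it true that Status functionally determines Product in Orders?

No

Status=V34: 2 rows → Product = 28, 28 ✓
Status=V28: 3 rows → Product = 26, 26, 26 ✓
Status=V43: 2 rows → Product = 28, 28 ✓
Status=V18: 2 rows → Product takes values {31, 20} — violation
Status=V29: 1 row → Product = 27 ✓
Status=V20: 3 rows → Product = 31, 31, 31 ✓
Two rows agree on Status but differ on Product, so Status -> Product does not hold.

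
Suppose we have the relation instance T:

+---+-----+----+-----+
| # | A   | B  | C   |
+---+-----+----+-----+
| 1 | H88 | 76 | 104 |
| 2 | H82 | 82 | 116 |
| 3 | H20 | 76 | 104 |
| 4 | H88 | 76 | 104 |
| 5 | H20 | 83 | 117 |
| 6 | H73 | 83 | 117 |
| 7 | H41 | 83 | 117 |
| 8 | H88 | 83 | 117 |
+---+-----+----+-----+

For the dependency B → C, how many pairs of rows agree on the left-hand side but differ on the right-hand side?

B=76: all 3 rows agree on C — 0 pairs.
B=83: all 4 rows agree on C — 0 pairs.

0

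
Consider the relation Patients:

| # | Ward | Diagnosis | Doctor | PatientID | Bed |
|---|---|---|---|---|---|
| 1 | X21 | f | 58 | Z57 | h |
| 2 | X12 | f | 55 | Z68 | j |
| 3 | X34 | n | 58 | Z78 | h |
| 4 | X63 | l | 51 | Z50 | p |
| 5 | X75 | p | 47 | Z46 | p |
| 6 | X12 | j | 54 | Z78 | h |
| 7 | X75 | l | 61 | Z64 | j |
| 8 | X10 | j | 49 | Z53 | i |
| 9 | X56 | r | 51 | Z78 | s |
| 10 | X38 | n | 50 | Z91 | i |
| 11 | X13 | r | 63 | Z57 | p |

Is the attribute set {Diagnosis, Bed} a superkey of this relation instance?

All 11 rows have distinct {Diagnosis, Bed} values, so {Diagnosis, Bed} → (all attributes) holds and {Diagnosis, Bed} is a superkey.

Yes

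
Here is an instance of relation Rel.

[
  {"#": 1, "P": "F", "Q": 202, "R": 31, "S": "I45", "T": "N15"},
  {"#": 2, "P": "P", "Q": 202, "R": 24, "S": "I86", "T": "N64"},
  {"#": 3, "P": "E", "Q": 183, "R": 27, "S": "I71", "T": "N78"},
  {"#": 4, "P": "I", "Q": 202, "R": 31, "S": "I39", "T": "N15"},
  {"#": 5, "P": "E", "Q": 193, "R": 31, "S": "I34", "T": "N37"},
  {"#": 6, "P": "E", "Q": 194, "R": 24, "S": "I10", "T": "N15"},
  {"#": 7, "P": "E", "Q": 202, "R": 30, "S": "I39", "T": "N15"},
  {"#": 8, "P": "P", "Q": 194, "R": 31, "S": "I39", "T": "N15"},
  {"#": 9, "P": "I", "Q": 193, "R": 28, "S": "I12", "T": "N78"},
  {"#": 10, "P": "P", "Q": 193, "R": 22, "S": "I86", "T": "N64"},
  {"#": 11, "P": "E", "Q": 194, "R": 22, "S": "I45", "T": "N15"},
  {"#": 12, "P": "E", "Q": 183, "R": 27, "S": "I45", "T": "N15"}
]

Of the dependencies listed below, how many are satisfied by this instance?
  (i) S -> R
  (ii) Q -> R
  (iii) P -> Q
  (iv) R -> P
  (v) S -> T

1

(i) S -> R: S=I45: rows 1, 11, 12 → R takes values {31, 22, 27} — violation; S=I86: rows 2, 10 → R takes values {24, 22} — violation; S=I39: rows 4, 7, 8 → R takes values {31, 30} — violation — fails.
(ii) Q -> R: Q=202: rows 1, 2, 4, 7 → R takes values {31, 24, 30} — violation; Q=193: rows 5, 9, 10 → R takes values {31, 28, 22} — violation; Q=194: rows 6, 8, 11 → R takes values {24, 31, 22} — violation — fails.
(iii) P -> Q: P=P: rows 2, 8, 10 → Q takes values {202, 194, 193} — violation; P=E: rows 3, 5, 6, 7, 11, 12 → Q takes values {183, 193, 194, 202} — violation; P=I: rows 4, 9 → Q takes values {202, 193} — violation — fails.
(iv) R -> P: R=31: rows 1, 4, 5, 8 → P takes values {F, I, E, P} — violation; R=24: rows 2, 6 → P takes values {P, E} — violation; R=22: rows 10, 11 → P takes values {P, E} — violation — fails.
(v) S -> T: every LHS value maps to a single RHS value — holds.
1 of the 5 dependencies holds.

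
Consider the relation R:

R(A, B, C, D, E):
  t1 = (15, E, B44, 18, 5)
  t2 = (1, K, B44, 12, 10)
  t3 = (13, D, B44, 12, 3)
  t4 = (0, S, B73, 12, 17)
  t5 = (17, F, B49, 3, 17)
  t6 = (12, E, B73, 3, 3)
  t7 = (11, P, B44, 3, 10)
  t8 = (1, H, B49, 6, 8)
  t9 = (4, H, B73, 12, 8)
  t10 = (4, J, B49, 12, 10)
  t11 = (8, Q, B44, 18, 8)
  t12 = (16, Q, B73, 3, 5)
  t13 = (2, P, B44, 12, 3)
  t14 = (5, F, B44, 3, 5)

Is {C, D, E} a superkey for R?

No

Rows 3 and 13 have the same {C, D, E} value (C=B44, D=12, E=3) but are distinct tuples, so {C, D, E} does not determine every attribute — not a superkey.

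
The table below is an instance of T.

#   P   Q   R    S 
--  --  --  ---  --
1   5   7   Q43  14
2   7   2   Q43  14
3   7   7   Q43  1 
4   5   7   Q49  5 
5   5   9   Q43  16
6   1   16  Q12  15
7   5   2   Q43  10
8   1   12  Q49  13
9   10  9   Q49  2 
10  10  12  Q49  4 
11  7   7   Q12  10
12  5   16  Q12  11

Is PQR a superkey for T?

Yes

All 12 rows have distinct PQR values, so PQR → (all attributes) holds and PQR is a superkey.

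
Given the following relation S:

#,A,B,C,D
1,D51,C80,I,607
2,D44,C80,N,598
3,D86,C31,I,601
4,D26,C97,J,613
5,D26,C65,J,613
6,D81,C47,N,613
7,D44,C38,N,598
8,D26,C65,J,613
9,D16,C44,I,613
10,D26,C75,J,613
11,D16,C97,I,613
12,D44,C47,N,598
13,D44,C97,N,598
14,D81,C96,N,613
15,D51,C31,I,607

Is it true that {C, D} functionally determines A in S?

Yes

(C=I, D=607): rows 1, 15 → A = D51, D51 ✓
(C=N, D=598): rows 2, 7, 12, 13 → A = D44, D44, D44, D44 ✓
(C=I, D=601): row 3 → A = D86 ✓
(C=J, D=613): rows 4, 5, 8, 10 → A = D26, D26, D26, D26 ✓
(C=N, D=613): rows 6, 14 → A = D81, D81 ✓
(C=I, D=613): rows 9, 11 → A = D16, D16 ✓
Every {C, D} value is associated with a single A value, so {C, D} -> A holds.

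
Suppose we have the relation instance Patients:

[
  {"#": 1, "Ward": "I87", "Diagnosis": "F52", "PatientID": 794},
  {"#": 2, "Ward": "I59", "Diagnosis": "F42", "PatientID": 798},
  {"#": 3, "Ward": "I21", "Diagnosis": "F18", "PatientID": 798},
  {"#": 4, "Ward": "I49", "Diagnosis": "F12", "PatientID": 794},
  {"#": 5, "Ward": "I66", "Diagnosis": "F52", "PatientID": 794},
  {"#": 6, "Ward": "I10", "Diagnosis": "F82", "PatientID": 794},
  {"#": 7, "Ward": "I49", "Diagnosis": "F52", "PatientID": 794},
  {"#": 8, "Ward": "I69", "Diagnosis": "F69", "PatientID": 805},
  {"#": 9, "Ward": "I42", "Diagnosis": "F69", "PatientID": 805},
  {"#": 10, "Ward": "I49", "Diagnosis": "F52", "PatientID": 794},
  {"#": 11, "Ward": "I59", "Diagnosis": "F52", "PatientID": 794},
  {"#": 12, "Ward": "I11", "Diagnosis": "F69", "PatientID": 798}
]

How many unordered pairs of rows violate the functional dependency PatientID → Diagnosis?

PatientID=794: violating pairs (1,4), (1,6), (4,5), (4,6), (4,7), (4,10), (4,11), (5,6), (6,7), (6,10), (6,11) — 11 pairs.
PatientID=798: violating pairs (2,3), (2,12), (3,12) — 3 pairs.
PatientID=805: all 2 rows agree on Diagnosis — 0 pairs.

14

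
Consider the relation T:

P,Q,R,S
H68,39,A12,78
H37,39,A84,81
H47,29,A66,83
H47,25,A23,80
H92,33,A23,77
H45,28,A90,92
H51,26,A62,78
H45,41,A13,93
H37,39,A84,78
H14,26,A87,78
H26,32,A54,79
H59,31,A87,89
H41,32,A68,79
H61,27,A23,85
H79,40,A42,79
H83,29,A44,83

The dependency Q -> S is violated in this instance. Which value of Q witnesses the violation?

39

Q=39: 3 rows → S takes values {78, 81} — violation
Q=29: 2 rows → S = 83, 83 ✓
Q=25: 1 row → S = 80 ✓
Q=33: 1 row → S = 77 ✓
Q=28: 1 row → S = 92 ✓
Q=26: 2 rows → S = 78, 78 ✓
Q=41: 1 row → S = 93 ✓
Q=32: 2 rows → S = 79, 79 ✓
Q=31: 1 row → S = 89 ✓
Q=27: 1 row → S = 85 ✓
Q=40: 1 row → S = 79 ✓
The only Q value with inconsistent S is Q=39.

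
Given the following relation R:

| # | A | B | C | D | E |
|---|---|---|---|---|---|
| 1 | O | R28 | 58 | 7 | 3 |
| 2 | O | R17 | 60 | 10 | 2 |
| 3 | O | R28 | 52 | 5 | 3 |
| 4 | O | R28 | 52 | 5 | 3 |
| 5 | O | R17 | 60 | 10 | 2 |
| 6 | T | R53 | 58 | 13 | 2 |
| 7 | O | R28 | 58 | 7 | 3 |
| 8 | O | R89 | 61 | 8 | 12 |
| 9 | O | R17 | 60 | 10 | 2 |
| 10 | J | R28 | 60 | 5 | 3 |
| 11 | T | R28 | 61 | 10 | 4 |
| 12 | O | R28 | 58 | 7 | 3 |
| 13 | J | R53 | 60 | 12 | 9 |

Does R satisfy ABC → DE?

(A=O, B=R28, C=58): rows 1, 7, 12 → {D,E} = (7, 3), (7, 3), (7, 3) ✓
(A=O, B=R17, C=60): rows 2, 5, 9 → {D,E} = (10, 2), (10, 2), (10, 2) ✓
(A=O, B=R28, C=52): rows 3, 4 → {D,E} = (5, 3), (5, 3) ✓
(A=T, B=R53, C=58): row 6 → {D,E} = (13, 2) ✓
(A=O, B=R89, C=61): row 8 → {D,E} = (8, 12) ✓
(A=J, B=R28, C=60): row 10 → {D,E} = (5, 3) ✓
(A=T, B=R28, C=61): row 11 → {D,E} = (10, 4) ✓
(A=J, B=R53, C=60): row 13 → {D,E} = (12, 9) ✓
Every ABC value is associated with a single DE value, so ABC → DE holds.

Yes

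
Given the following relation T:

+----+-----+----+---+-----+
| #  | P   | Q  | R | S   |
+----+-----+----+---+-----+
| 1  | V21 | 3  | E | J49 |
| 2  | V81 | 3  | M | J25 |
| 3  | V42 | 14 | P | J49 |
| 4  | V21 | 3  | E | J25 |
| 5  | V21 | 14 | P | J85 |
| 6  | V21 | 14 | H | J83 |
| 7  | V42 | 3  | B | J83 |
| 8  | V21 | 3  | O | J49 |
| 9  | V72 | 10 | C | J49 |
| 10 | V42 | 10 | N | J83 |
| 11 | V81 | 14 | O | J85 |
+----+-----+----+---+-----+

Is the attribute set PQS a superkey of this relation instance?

No

Rows 1 and 8 have the same PQS value (P=V21, Q=3, S=J49) but are distinct tuples, so PQS does not determine every attribute — not a superkey.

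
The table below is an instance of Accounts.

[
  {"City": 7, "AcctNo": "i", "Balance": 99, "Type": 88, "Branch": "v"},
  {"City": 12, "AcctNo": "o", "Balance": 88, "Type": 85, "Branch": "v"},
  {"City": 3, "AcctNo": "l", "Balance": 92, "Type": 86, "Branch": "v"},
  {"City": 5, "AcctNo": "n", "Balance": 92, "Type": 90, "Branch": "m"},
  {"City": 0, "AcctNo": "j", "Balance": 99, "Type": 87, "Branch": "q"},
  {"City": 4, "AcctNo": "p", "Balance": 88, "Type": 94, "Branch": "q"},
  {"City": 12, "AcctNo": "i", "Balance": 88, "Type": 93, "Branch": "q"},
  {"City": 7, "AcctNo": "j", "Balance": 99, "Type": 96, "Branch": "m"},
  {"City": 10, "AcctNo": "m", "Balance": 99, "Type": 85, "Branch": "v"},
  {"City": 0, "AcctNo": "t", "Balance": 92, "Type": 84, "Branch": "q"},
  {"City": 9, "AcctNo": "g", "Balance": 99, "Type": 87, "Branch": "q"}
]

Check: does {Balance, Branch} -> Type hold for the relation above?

(Balance=99, Branch=v): 2 rows → Type takes values {88, 85} — violation
(Balance=88, Branch=v): 1 row → Type = 85 ✓
(Balance=92, Branch=v): 1 row → Type = 86 ✓
(Balance=92, Branch=m): 1 row → Type = 90 ✓
(Balance=99, Branch=q): 2 rows → Type = 87, 87 ✓
(Balance=88, Branch=q): 2 rows → Type takes values {94, 93} — violation
(Balance=99, Branch=m): 1 row → Type = 96 ✓
(Balance=92, Branch=q): 1 row → Type = 84 ✓
Two rows agree on {Balance, Branch} but differ on Type, so {Balance, Branch} -> Type does not hold.

No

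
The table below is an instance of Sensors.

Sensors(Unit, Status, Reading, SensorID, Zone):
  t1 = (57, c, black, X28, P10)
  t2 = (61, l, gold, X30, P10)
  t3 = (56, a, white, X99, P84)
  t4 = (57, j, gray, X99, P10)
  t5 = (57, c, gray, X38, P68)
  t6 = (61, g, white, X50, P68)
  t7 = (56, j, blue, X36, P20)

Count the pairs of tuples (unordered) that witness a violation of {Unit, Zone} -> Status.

(Unit=57, Zone=P10): violating pairs (1,4) — 1 pair.

1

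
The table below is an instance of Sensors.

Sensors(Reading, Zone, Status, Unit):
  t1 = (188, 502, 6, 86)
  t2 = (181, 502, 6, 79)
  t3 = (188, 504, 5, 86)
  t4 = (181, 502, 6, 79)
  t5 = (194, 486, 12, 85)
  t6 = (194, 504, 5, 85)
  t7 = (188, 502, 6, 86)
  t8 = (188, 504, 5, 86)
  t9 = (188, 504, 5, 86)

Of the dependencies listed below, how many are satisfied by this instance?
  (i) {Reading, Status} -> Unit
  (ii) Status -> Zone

2

(i) {Reading, Status} -> Unit: every LHS value maps to a single RHS value — holds.
(ii) Status -> Zone: every LHS value maps to a single RHS value — holds.
2 of the 2 dependencies hold.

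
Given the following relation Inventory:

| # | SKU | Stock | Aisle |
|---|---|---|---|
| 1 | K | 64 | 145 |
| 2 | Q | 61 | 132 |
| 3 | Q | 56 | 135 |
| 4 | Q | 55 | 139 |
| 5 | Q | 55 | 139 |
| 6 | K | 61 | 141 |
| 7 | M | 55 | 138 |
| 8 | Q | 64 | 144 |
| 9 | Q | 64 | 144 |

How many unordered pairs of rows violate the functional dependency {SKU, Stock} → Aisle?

0

(SKU=Q, Stock=55): all 2 rows agree on Aisle — 0 pairs.
(SKU=Q, Stock=64): all 2 rows agree on Aisle — 0 pairs.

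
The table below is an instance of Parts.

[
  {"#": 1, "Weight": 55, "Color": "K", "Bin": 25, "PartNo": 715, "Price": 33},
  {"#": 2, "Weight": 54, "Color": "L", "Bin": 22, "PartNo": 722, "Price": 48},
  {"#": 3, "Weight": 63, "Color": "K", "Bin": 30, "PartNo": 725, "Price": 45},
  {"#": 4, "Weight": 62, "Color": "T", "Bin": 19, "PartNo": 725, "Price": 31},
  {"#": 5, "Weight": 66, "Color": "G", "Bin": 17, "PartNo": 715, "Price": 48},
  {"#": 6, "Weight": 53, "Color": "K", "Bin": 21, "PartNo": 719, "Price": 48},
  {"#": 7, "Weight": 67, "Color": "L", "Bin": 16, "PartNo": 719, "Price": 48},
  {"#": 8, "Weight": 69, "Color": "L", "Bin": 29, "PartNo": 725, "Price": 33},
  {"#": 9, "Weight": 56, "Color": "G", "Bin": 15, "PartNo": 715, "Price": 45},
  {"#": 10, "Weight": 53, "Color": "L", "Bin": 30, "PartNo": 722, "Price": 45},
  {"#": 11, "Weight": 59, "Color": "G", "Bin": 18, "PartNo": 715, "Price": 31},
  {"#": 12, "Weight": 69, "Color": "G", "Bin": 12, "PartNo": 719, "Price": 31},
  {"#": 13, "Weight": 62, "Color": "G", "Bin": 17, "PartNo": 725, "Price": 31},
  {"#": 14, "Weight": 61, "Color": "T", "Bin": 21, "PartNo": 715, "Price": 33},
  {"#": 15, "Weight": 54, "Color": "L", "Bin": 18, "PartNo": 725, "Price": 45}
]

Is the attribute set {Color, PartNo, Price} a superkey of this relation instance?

All 15 rows have distinct {Color, PartNo, Price} values, so {Color, PartNo, Price} → (all attributes) holds and {Color, PartNo, Price} is a superkey.

Yes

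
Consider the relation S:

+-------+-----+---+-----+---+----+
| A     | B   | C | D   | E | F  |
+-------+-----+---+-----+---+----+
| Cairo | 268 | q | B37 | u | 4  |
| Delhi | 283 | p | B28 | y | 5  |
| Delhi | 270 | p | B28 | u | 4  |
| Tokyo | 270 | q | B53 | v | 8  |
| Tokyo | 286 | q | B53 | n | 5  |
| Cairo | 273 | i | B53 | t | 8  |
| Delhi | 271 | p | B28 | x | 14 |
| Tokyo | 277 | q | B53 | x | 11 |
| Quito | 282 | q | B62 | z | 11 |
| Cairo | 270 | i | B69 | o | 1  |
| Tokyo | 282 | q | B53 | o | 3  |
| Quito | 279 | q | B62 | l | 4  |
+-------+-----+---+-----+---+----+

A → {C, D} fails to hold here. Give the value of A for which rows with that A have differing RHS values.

Cairo

A=Cairo: 3 rows → {C,D} takes values {(q, B37), (i, B53), (i, B69)} — violation
A=Delhi: 3 rows → {C,D} = (p, B28), (p, B28), (p, B28) ✓
A=Tokyo: 4 rows → {C,D} = (q, B53), (q, B53), (q, B53), (q, B53) ✓
A=Quito: 2 rows → {C,D} = (q, B62), (q, B62) ✓
The only A value with inconsistent RHS is A=Cairo.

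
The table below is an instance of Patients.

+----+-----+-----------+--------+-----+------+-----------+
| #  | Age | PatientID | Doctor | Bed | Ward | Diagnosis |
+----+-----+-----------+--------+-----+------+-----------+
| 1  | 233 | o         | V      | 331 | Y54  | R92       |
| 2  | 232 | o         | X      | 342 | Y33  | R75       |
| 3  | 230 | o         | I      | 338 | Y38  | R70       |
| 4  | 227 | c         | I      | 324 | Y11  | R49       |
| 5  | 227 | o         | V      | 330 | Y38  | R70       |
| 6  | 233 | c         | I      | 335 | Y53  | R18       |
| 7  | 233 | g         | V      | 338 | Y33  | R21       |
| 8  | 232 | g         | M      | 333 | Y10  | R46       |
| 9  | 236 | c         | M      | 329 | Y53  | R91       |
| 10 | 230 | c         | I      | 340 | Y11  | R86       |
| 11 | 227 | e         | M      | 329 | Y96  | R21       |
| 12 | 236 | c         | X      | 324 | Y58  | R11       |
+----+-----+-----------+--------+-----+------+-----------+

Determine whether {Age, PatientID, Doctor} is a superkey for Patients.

All 12 rows have distinct {Age, PatientID, Doctor} values, so {Age, PatientID, Doctor} → (all attributes) holds and {Age, PatientID, Doctor} is a superkey.

Yes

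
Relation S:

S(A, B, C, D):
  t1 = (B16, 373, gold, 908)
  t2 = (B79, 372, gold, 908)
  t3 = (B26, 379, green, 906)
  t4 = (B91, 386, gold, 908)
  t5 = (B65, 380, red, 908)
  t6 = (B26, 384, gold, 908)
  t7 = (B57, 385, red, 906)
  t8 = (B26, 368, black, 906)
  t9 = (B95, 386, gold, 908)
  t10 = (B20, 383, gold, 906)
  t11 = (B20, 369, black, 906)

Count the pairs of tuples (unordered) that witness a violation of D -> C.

D=908: violating pairs (1,5), (2,5), (4,5), (5,6), (5,9) — 5 pairs.
D=906: violating pairs (3,7), (3,8), (3,10), (3,11), (7,8), (7,10), (7,11), (8,10), (10,11) — 9 pairs.

14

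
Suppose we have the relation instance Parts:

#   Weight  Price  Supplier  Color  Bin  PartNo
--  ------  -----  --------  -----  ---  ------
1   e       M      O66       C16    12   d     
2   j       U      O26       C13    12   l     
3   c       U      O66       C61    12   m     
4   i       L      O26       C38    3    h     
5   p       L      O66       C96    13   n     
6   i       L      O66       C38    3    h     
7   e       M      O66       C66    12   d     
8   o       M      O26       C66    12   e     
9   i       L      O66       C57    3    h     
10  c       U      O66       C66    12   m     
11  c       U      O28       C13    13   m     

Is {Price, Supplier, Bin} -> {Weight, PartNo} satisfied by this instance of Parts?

(Price=M, Supplier=O66, Bin=12): rows 1, 7 → {Weight,PartNo} = (e, d), (e, d) ✓
(Price=U, Supplier=O26, Bin=12): row 2 → {Weight,PartNo} = (j, l) ✓
(Price=U, Supplier=O66, Bin=12): rows 3, 10 → {Weight,PartNo} = (c, m), (c, m) ✓
(Price=L, Supplier=O26, Bin=3): row 4 → {Weight,PartNo} = (i, h) ✓
(Price=L, Supplier=O66, Bin=13): row 5 → {Weight,PartNo} = (p, n) ✓
(Price=L, Supplier=O66, Bin=3): rows 6, 9 → {Weight,PartNo} = (i, h), (i, h) ✓
(Price=M, Supplier=O26, Bin=12): row 8 → {Weight,PartNo} = (o, e) ✓
(Price=U, Supplier=O28, Bin=13): row 11 → {Weight,PartNo} = (c, m) ✓
Every {Price, Supplier, Bin} value is associated with a single {Weight, PartNo} value, so {Price, Supplier, Bin} -> {Weight, PartNo} holds.

Yes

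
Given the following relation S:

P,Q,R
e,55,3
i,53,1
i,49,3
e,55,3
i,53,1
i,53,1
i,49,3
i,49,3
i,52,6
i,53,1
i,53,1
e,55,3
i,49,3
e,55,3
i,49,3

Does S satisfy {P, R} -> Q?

Yes

(P=e, R=3): 4 rows → Q = 55, 55, 55, 55 ✓
(P=i, R=1): 5 rows → Q = 53, 53, 53, 53, 53 ✓
(P=i, R=3): 5 rows → Q = 49, 49, 49, 49, 49 ✓
(P=i, R=6): 1 row → Q = 52 ✓
Every {P, R} value is associated with a single Q value, so {P, R} -> Q holds.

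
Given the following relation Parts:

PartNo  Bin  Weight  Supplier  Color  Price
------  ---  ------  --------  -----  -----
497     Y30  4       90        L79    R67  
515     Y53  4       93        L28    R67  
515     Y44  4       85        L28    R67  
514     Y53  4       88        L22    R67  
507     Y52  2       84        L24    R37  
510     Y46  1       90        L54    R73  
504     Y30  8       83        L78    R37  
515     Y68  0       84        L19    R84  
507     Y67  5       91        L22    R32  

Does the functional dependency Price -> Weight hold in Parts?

No

Price=R67: 4 rows → Weight = 4, 4, 4, 4 ✓
Price=R37: 2 rows → Weight takes values {2, 8} — violation
Price=R73: 1 row → Weight = 1 ✓
Price=R84: 1 row → Weight = 0 ✓
Price=R32: 1 row → Weight = 5 ✓
Two rows agree on Price but differ on Weight, so Price -> Weight does not hold.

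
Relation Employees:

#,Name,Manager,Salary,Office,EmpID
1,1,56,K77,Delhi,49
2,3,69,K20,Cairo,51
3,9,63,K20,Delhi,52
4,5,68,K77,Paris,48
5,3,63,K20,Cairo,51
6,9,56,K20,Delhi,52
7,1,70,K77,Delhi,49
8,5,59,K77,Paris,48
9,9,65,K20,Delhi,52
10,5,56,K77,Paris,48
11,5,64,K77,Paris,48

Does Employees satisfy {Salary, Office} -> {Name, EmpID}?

(Salary=K77, Office=Delhi): rows 1, 7 → {Name,EmpID} = (1, 49), (1, 49) ✓
(Salary=K20, Office=Cairo): rows 2, 5 → {Name,EmpID} = (3, 51), (3, 51) ✓
(Salary=K20, Office=Delhi): rows 3, 6, 9 → {Name,EmpID} = (9, 52), (9, 52), (9, 52) ✓
(Salary=K77, Office=Paris): rows 4, 8, 10, 11 → {Name,EmpID} = (5, 48), (5, 48), (5, 48), (5, 48) ✓
Every {Salary, Office} value is associated with a single {Name, EmpID} value, so {Salary, Office} -> {Name, EmpID} holds.

Yes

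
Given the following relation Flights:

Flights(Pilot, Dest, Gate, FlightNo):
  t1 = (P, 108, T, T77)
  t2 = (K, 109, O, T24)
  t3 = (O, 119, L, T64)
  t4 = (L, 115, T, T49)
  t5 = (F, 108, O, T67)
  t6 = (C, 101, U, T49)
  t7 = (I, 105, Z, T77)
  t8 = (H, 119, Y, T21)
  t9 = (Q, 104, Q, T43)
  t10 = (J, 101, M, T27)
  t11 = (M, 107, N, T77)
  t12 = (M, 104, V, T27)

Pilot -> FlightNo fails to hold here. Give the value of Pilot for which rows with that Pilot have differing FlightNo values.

Pilot=P: row 1 → FlightNo = T77 ✓
Pilot=K: row 2 → FlightNo = T24 ✓
Pilot=O: row 3 → FlightNo = T64 ✓
Pilot=L: row 4 → FlightNo = T49 ✓
Pilot=F: row 5 → FlightNo = T67 ✓
Pilot=C: row 6 → FlightNo = T49 ✓
Pilot=I: row 7 → FlightNo = T77 ✓
Pilot=H: row 8 → FlightNo = T21 ✓
Pilot=Q: row 9 → FlightNo = T43 ✓
Pilot=J: row 10 → FlightNo = T27 ✓
Pilot=M: rows 11, 12 → FlightNo takes values {T77, T27} — violation
The only Pilot value with inconsistent FlightNo is Pilot=M.

M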